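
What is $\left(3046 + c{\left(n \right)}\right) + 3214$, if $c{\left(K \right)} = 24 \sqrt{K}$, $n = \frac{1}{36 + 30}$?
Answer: $6260 + \frac{4 \sqrt{66}}{11} \approx 6263.0$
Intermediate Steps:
$n = \frac{1}{66} \approx 0.015152$
$\left(3046 + c{\left(n \right)}\right) + 3214 = \left(3046 + \frac{24}{\sqrt{66}}\right) + 3214 = \left(3046 + 24 \frac{\sqrt{66}}{66}\right) + 3214 = \left(3046 + \frac{4 \sqrt{66}}{11}\right) + 3214 = 6260 + \frac{4 \sqrt{66}}{11}$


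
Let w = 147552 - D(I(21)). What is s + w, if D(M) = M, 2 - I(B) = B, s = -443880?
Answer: -296309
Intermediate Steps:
I(B) = 2 - B
w = 147571 (w = 147552 - (2 - 1*21) = 147552 - (2 - 21) = 147552 - 1*(-19) = 147552 + 19 = 147571)
s + w = -443880 + 147571 = -296309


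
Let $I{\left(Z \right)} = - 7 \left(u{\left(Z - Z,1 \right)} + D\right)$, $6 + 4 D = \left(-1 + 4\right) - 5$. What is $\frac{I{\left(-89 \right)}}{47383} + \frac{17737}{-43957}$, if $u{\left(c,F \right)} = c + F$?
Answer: $- \frac{120017796}{297544933} \approx -0.40336$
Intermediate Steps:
$D = -2$ ($D = - \frac{3}{2} + \frac{\left(-1 + 4\right) - 5}{4} = - \frac{3}{2} + \frac{3 - 5}{4} = - \frac{3}{2} + \frac{1}{4} \left(-2\right) = - \frac{3}{2} - \frac{1}{2} = -2$)
$u{\left(c,F \right)} = F + c$
$I{\left(Z \right)} = 7$ ($I{\left(Z \right)} = - 7 \left(\left(1 + \left(Z - Z\right)\right) - 2\right) = - 7 \left(\left(1 + 0\right) - 2\right) = - 7 \left(1 - 2\right) = \left(-7\right) \left(-1\right) = 7$)
$\frac{I{\left(-89 \right)}}{47383} + \frac{17737}{-43957} = \frac{7}{47383} + \frac{17737}{-43957} = 7 \cdot \frac{1}{47383} + 17737 \left(- \frac{1}{43957}\right) = \frac{1}{6769} - \frac{17737}{43957} = - \frac{120017796}{297544933}$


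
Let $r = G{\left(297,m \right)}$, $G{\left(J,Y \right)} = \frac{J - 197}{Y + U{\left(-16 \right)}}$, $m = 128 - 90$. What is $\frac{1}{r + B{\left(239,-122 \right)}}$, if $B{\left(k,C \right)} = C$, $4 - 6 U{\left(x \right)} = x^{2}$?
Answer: $- \frac{1}{147} \approx -0.0068027$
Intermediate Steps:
$U{\left(x \right)} = \frac{2}{3} - \frac{x^{2}}{6}$
$m = 38$ ($m = 128 - 90 = 38$)
$G{\left(J,Y \right)} = \frac{-197 + J}{-42 + Y}$ ($G{\left(J,Y \right)} = \frac{J - 197}{Y + \left(\frac{2}{3} - \frac{\left(-16\right)^{2}}{6}\right)} = \frac{-197 + J}{Y + \left(\frac{2}{3} - \frac{128}{3}\right)} = \frac{-197 + J}{Y - 42} = \frac{-197 + J}{-42 + Y}$)
$r = -25$ ($r = \frac{-197 + 297}{-42 + 38} = \frac{1}{-4} \cdot 100 = \left(- \frac{1}{4}\right) 100 = -25$)
$\frac{1}{r + B{\left(239,-122 \right)}} = \frac{1}{-25 - 122} = \frac{1}{-147} = - \frac{1}{147}$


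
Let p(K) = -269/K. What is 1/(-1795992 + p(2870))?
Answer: -2870/5154497309 ≈ -5.5680e-7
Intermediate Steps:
1/(-1795992 + p(2870)) = 1/(-1795992 - 269/2870) = 1/(-5154497309/2870) = -2870/5154497309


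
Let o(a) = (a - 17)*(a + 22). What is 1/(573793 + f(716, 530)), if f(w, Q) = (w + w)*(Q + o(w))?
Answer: 1/740047137 ≈ 1.3513e-9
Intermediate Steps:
o(a) = (-17 + a)*(22 + a)
f(w, Q) = 2*w*(-374 + Q + w**2 + 5*w) (f(w, Q) = (w + w)*(Q + (-374 + w**2 + 5*w)) = (2*w)*(-374 + Q + w**2 + 5*w) = 2*w*(-374 + Q + w**2 + 5*w))
1/(573793 + f(716, 530)) = 1/(573793 + 2*716*(-374 + 530 + 716**2 + 5*716)) = 1/(573793 + 2*716*(-374 + 530 + 512656 + 3580)) = 1/(573793 + 2*716*516392) = 1/(573793 + 739473344) = 1/740047137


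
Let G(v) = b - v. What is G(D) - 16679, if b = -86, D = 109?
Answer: -16874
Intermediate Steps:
G(v) = -86 - v
G(D) - 16679 = (-86 - 1*109) - 16679 = (-86 - 109) - 16679 = -195 - 16679 = -16874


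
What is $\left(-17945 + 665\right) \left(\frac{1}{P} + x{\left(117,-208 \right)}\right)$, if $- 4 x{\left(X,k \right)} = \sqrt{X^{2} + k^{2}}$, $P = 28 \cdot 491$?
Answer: $- \frac{4320}{3437} + 56160 \sqrt{337} \approx 1.031 \cdot 10^{6}$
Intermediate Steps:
$P = 13748$
$x{\left(X,k \right)} = - \frac{\sqrt{X^{2} + k^{2}}}{4}$
$\left(-17945 + 665\right) \left(\frac{1}{P} + x{\left(117,-208 \right)}\right) = \left(-17945 + 665\right) \left(\frac{1}{13748} - \frac{\sqrt{117^{2} + \left(-208\right)^{2}}}{4}\right) = - 17280 \left(\frac{1}{13748} - \frac{\sqrt{13689 + 43264}}{4}\right) = - 17280 \left(\frac{1}{13748} - \frac{\sqrt{56953}}{4}\right) = - 17280 \left(\frac{1}{13748} - \frac{13 \sqrt{337}}{4}\right) = - \frac{4320}{3437} + 56160 \sqrt{337}$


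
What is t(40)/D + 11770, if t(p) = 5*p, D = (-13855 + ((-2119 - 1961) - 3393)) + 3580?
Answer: 52223440/4437 ≈ 11770.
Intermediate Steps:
D = -17748 (D = (-13855 + (-4080 - 3393)) + 3580 = (-13855 - 7473) + 3580 = -21328 + 3580 = -17748)
t(40)/D + 11770 = (5*40)/(-17748) + 11770 = 200*(-1/17748) + 11770 = -50/4437 + 11770 = 52223440/4437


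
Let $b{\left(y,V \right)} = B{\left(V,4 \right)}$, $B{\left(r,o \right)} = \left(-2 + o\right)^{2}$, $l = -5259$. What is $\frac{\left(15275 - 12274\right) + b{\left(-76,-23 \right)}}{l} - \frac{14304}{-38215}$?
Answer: $- \frac{39611339}{200972685} \approx -0.1971$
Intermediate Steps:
$b{\left(y,V \right)} = 4$ ($b{\left(y,V \right)} = \left(-2 + 4\right)^{2} = 2^{2} = 4$)
$\frac{\left(15275 - 12274\right) + b{\left(-76,-23 \right)}}{l} - \frac{14304}{-38215} = \frac{\left(15275 - 12274\right) + 4}{-5259} - \frac{14304}{-38215} = \left(3001 + 4\right) \left(- \frac{1}{5259}\right) - - \frac{14304}{38215} = 3005 \left(- \frac{1}{5259}\right) + \frac{14304}{38215} = - \frac{3005}{5259} + \frac{14304}{38215} = - \frac{39611339}{200972685}$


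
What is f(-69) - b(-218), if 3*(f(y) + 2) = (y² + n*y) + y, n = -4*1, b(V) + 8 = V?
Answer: 1880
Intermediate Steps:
b(V) = -8 + V
n = -4
f(y) = -2 - y + y²/3 (f(y) = -2 + ((y² - 4*y) + y)/3 = -2 + (y² - 3*y)/3 = -2 + (-y + y²/3) = -2 - y + y²/3)
f(-69) - b(-218) = (-2 - 1*(-69) + (⅓)*(-69)²) - (-8 - 218) = (-2 + 69 + (⅓)*4761) - 1*(-226) = (-2 + 69 + 1587) + 226 = 1654 + 226 = 1880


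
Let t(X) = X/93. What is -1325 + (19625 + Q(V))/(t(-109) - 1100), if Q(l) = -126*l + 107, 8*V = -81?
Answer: -550582583/409636 ≈ -1344.1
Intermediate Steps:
V = -81/8 (V = (⅛)*(-81) = -81/8 ≈ -10.125)
t(X) = X/93 (t(X) = X*(1/93) = X/93)
Q(l) = 107 - 126*l
-1325 + (19625 + Q(V))/(t(-109) - 1100) = -1325 + (19625 + (107 - 126*(-81/8)))/((1/93)*(-109) - 1100) = -1325 + (19625 + (107 + 5103/4))/(-109/93 - 1100) = -1325 + (19625 + 5531/4)/(-102409/93) = -1325 + (84031/4)*(-93/102409) = -1325 - 7814883/409636 = -550582583/409636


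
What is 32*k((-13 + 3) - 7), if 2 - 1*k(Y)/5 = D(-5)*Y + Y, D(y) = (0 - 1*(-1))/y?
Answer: 2496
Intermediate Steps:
D(y) = 1/y (D(y) = (0 + 1)/y = 1/y)
k(Y) = 10 - 4*Y (k(Y) = 10 - 5*(Y/(-5) + Y) = 10 - 5*(-Y/5 + Y) = 10 - 4*Y)
32*k((-13 + 3) - 7) = 32*(10 - 4*((-13 + 3) - 7)) = 32*(10 - 4*(-10 - 7)) = 32*(10 - 4*(-17)) = 32*(10 + 68) = 32*78 = 2496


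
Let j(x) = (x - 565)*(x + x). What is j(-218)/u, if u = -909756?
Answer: -9483/25271 ≈ -0.37525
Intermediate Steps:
j(x) = 2*x*(-565 + x) (j(x) = (-565 + x)*(2*x) = 2*x*(-565 + x))
j(-218)/u = (2*(-218)*(-565 - 218))/(-909756) = (2*(-218)*(-783))*(-1/909756) = 341388*(-1/909756) = -9483/25271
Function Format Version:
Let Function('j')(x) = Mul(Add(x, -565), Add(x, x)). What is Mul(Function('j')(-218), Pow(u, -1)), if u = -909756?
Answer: Rational(-9483, 25271) ≈ -0.37525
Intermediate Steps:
Function('j')(x) = Mul(2, x, Add(-565, x)) (Function('j')(x) = Mul(Add(-565, x), Mul(2, x)) = Mul(2, x, Add(-565, x)))
Mul(Function('j')(-218), Pow(u, -1)) = Mul(Mul(2, -218, Add(-565, -218)), Pow(-909756, -1)) = Mul(Mul(2, -218, -783), Rational(-1, 909756)) = Mul(341388, Rational(-1, 909756)) = Rational(-9483, 25271)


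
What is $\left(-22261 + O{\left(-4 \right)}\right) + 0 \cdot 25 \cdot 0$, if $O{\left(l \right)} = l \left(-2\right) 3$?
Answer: $-22237$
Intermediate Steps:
$O{\left(l \right)} = - 6 l$ ($O{\left(l \right)} = - 2 l 3 = - 6 l$)
$\left(-22261 + O{\left(-4 \right)}\right) + 0 \cdot 25 \cdot 0 = \left(-22261 - -24\right) + 0 \cdot 25 \cdot 0 = \left(-22261 + 24\right) + 0 \cdot 0 = -22237 + 0 = -22237$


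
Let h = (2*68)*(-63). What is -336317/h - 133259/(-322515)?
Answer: 12178782263/307034280 ≈ 39.666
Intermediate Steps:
h = -8568 (h = 136*(-63) = -8568)
-336317/h - 133259/(-322515) = -336317/(-8568) - 133259/(-322515) = -336317*(-1/8568) - 133259*(-1/322515) = 336317/8568 + 133259/322515 = 12178782263/307034280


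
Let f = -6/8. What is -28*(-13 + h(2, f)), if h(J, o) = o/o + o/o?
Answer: 308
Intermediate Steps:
f = -3/4 (f = -6*1/8 = -3/4 ≈ -0.75000)
h(J, o) = 2 (h(J, o) = 1 + 1 = 2)
-28*(-13 + h(2, f)) = -28*(-13 + 2) = -28*(-11) = 308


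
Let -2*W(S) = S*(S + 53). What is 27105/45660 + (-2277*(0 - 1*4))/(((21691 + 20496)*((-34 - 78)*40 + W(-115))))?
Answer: 613257983153/1033116599260 ≈ 0.59360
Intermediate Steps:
W(S) = -S*(53 + S)/2 (W(S) = -S*(S + 53)/2 = -S*(53 + S)/2)
27105/45660 + (-2277*(0 - 1*4))/(((21691 + 20496)*((-34 - 78)*40 + W(-115)))) = 27105/45660 + (-2277*(0 - 1*4))/(((21691 + 20496)*((-34 - 78)*40 - 1/2*(-115)*(53 - 115)))) = 27105*(1/45660) + (-2277*(0 - 4))/((42187*(-112*40 - 1/2*(-115)*(-62)))) = 1807/3044 + (-2277*(-4))/((42187*(-4480 - 3565))) = 1807/3044 + 9108/((42187*(-8045))) = 1807/3044 + 9108/(-339394415) = 1807/3044 + 9108*(-1/339394415) = 1807/3044 - 9108/339394415 = 613257983153/1033116599260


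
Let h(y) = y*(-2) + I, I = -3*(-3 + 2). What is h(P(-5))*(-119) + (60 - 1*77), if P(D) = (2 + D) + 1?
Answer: -850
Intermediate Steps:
P(D) = 3 + D
I = 3 (I = -3*(-1) = 3)
h(y) = 3 - 2*y (h(y) = y*(-2) + 3 = -2*y + 3 = 3 - 2*y)
h(P(-5))*(-119) + (60 - 1*77) = (3 - 2*(3 - 5))*(-119) + (60 - 1*77) = (3 - 2*(-2))*(-119) + (60 - 77) = (3 + 4)*(-119) - 17 = 7*(-119) - 17 = -833 - 17 = -850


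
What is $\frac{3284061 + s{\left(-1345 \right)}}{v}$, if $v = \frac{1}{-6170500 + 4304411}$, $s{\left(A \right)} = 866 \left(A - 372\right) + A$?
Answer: $-3351111429666$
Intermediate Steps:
$s{\left(A \right)} = -322152 + 867 A$ ($s{\left(A \right)} = 866 \left(-372 + A\right) + A = \left(-322152 + 866 A\right) + A = -322152 + 867 A$)
$v = - \frac{1}{1866089}$ ($v = \frac{1}{-1866089} = - \frac{1}{1866089} \approx -5.3588 \cdot 10^{-7}$)
$\frac{3284061 + s{\left(-1345 \right)}}{v} = \frac{3284061 + \left(-322152 + 867 \left(-1345\right)\right)}{- \frac{1}{1866089}} = \left(3284061 - 1488267\right) \left(-1866089\right) = 1795794 \left(-1866089\right) = -3351111429666$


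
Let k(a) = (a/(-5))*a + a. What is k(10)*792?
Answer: -7920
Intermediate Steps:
k(a) = a - a**2/5 (k(a) = (a*(-1/5))*a + a = (-a/5)*a + a = -a**2/5 + a = a - a**2/5)
k(10)*792 = ((1/5)*10*(5 - 1*10))*792 = ((1/5)*10*(5 - 10))*792 = ((1/5)*10*(-5))*792 = -10*792 = -7920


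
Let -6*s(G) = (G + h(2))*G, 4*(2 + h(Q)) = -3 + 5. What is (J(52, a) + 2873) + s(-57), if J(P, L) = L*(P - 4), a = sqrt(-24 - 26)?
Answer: 9269/4 + 240*I*sqrt(2) ≈ 2317.3 + 339.41*I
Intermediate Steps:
h(Q) = -3/2 (h(Q) = -2 + (-3 + 5)/4 = -2 + (1/4)*2 = -2 + 1/2 = -3/2)
a = 5*I*sqrt(2) (a = sqrt(-50) = 5*I*sqrt(2) ≈ 7.0711*I)
J(P, L) = L*(-4 + P)
s(G) = -G*(-3/2 + G)/6 (s(G) = -(G - 3/2)*G/6 = -(-3/2 + G)*G/6 = -G*(-3/2 + G)/6)
(J(52, a) + 2873) + s(-57) = ((5*I*sqrt(2))*(-4 + 52) + 2873) + (1/12)*(-57)*(3 - 2*(-57)) = ((5*I*sqrt(2))*48 + 2873) + (1/12)*(-57)*(3 + 114) = (240*I*sqrt(2) + 2873) + (1/12)*(-57)*117 = (2873 + 240*I*sqrt(2)) - 2223/4 = 9269/4 + 240*I*sqrt(2)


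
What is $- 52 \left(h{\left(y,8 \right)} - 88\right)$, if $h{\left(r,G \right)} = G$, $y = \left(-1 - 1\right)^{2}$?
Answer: $4160$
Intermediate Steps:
$y = 4$ ($y = \left(-2\right)^{2} = 4$)
$- 52 \left(h{\left(y,8 \right)} - 88\right) = - 52 \left(8 - 88\right) = \left(-52\right) \left(-80\right) = 4160$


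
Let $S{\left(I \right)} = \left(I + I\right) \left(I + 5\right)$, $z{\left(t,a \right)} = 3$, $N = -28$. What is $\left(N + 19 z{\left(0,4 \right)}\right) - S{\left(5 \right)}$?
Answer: $-71$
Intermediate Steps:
$S{\left(I \right)} = 2 I \left(5 + I\right)$
$\left(N + 19 z{\left(0,4 \right)}\right) - S{\left(5 \right)} = \left(-28 + 19 \cdot 3\right) - 2 \cdot 5 \left(5 + 5\right) = \left(-28 + 57\right) - 2 \cdot 5 \cdot 10 = 29 - 100 = -71$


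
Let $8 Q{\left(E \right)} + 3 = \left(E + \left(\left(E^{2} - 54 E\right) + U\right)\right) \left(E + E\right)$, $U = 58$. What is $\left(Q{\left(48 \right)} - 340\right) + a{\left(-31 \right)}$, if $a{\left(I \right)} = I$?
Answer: $- \frac{20443}{8} \approx -2555.4$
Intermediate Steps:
$Q{\left(E \right)} = - \frac{3}{8} + \frac{E \left(58 + E^{2} - 53 E\right)}{4}$ ($Q{\left(E \right)} = - \frac{3}{8} + \frac{\left(E + \left(\left(E^{2} - 54 E\right) + 58\right)\right) \left(E + E\right)}{8} = - \frac{3}{8} + \frac{\left(E + \left(58 + E^{2} - 54 E\right)\right) 2 E}{8} = - \frac{3}{8} + \frac{\left(58 + E^{2} - 53 E\right) 2 E}{8} = - \frac{3}{8} + \frac{2 E \left(58 + E^{2} - 53 E\right)}{8} = - \frac{3}{8} + \frac{E \left(58 + E^{2} - 53 E\right)}{4}$)
$\left(Q{\left(48 \right)} - 340\right) + a{\left(-31 \right)} = \left(\left(- \frac{3}{8} - \frac{53 \cdot 48^{2}}{4} + \frac{48^{3}}{4} + \frac{29}{2} \cdot 48\right) - 340\right) - 31 = \left(\left(- \frac{3}{8} - 30528 + \frac{1}{4} \cdot 110592 + 696\right) - 340\right) - 31 = \left(\left(- \frac{3}{8} - 30528 + 27648 + 696\right) - 340\right) - 31 = \left(- \frac{17475}{8} - 340\right) - 31 = - \frac{20195}{8} - 31 = - \frac{20443}{8}$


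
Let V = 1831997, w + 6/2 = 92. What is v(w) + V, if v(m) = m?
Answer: 1832086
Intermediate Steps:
w = 89 (w = -3 + 92 = 89)
v(w) + V = 89 + 1831997 = 1832086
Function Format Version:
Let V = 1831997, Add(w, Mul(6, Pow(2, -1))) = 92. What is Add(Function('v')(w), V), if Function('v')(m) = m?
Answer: 1832086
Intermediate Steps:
w = 89 (w = Add(-3, 92) = 89)
Add(Function('v')(w), V) = Add(89, 1831997) = 1832086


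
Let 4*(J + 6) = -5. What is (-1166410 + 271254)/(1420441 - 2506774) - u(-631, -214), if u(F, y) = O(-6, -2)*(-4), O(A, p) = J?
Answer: -987371/35043 ≈ -28.176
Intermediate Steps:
J = -29/4 (J = -6 + (¼)*(-5) = -6 - 5/4 = -29/4 ≈ -7.2500)
O(A, p) = -29/4
u(F, y) = 29 (u(F, y) = -29/4*(-4) = 29)
(-1166410 + 271254)/(1420441 - 2506774) - u(-631, -214) = (-1166410 + 271254)/(1420441 - 2506774) - 1*29 = -895156/(-1086333) - 29 = -895156*(-1/1086333) - 29 = 28876/35043 - 29 = -987371/35043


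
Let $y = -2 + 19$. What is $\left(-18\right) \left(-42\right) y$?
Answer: $12852$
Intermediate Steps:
$y = 17$
$\left(-18\right) \left(-42\right) y = \left(-18\right) \left(-42\right) 17 = 756 \cdot 17 = 12852$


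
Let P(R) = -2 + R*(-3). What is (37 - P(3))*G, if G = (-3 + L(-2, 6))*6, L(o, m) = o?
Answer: -1440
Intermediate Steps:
P(R) = -2 - 3*R
G = -30 (G = (-3 - 2)*6 = -5*6 = -30)
(37 - P(3))*G = (37 - (-2 - 3*3))*(-30) = (37 - (-2 - 9))*(-30) = (37 - 1*(-11))*(-30) = (37 + 11)*(-30) = 48*(-30) = -1440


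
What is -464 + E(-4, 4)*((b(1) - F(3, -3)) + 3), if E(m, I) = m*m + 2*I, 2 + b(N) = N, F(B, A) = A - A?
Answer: -416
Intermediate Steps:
F(B, A) = 0
b(N) = -2 + N
E(m, I) = m² + 2*I
-464 + E(-4, 4)*((b(1) - F(3, -3)) + 3) = -464 + ((-4)² + 2*4)*(((-2 + 1) - 1*0) + 3) = -464 + (16 + 8)*((-1 + 0) + 3) = -464 + 24*(-1 + 3) = -464 + 24*2 = -464 + 48 = -416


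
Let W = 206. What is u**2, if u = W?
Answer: 42436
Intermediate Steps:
u = 206
u**2 = 206**2 = 42436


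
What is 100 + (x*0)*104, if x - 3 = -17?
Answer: 100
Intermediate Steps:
x = -14 (x = 3 - 17 = -14)
100 + (x*0)*104 = 100 - 14*0*104 = 100 + 0*104 = 100 + 0 = 100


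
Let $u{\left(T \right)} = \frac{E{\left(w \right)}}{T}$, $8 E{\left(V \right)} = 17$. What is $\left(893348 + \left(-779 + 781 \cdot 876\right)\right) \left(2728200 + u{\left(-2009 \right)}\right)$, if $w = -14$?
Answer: $\frac{69135655015635675}{16072} \approx 4.3016 \cdot 10^{12}$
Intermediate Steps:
$E{\left(V \right)} = \frac{17}{8}$ ($E{\left(V \right)} = \frac{1}{8} \cdot 17 = \frac{17}{8}$)
$u{\left(T \right)} = \frac{17}{8 T}$
$\left(893348 + \left(-779 + 781 \cdot 876\right)\right) \left(2728200 + u{\left(-2009 \right)}\right) = \left(893348 + \left(-779 + 781 \cdot 876\right)\right) \left(2728200 + \frac{17}{8 \left(-2009\right)}\right) = \left(893348 + \left(-779 + 684156\right)\right) \left(2728200 + \frac{17}{8} \left(- \frac{1}{2009}\right)\right) = \left(893348 + 683377\right) \left(2728200 - \frac{17}{16072}\right) = 1576725 \cdot \frac{43847630383}{16072} = \frac{69135655015635675}{16072}$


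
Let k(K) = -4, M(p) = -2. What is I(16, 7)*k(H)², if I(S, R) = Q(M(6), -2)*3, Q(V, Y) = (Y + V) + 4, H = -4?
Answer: 0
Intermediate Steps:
Q(V, Y) = 4 + V + Y (Q(V, Y) = (V + Y) + 4 = 4 + V + Y)
I(S, R) = 0 (I(S, R) = (4 - 2 - 2)*3 = 0*3 = 0)
I(16, 7)*k(H)² = 0*(-4)² = 0*16 = 0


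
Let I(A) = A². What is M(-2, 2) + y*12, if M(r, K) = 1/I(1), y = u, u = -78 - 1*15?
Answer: -1115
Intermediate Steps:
u = -93 (u = -78 - 15 = -93)
y = -93
M(r, K) = 1 (M(r, K) = 1/(1²) = 1/1 = 1)
M(-2, 2) + y*12 = 1 - 93*12 = 1 - 1116 = -1115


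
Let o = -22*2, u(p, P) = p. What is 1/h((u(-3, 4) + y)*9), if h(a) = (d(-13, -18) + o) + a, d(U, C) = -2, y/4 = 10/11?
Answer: -11/443 ≈ -0.024831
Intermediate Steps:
y = 40/11 (y = 4*(10/11) = 40/11 ≈ 3.6364)
o = -44
h(a) = -46 + a (h(a) = (-2 - 44) + a = -46 + a)
1/h((u(-3, 4) + y)*9) = 1/(-46 + (-3 + 40/11)*9) = 1/(-46 + (7/11)*9) = 1/(-46 + 63/11) = 1/(-443/11) = -11/443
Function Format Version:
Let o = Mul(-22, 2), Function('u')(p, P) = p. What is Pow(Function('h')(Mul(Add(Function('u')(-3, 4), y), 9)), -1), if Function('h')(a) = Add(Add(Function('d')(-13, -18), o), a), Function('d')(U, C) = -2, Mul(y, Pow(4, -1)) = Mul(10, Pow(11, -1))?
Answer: Rational(-11, 443) ≈ -0.024831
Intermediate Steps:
y = Rational(40, 11) (y = Mul(4, Mul(10, Pow(11, -1))) = Mul(4, Mul(10, Rational(1, 11))) = Mul(4, Rational(10, 11)) = Rational(40, 11) ≈ 3.6364)
o = -44
Function('h')(a) = Add(-46, a) (Function('h')(a) = Add(Add(-2, -44), a) = Add(-46, a))
Pow(Function('h')(Mul(Add(Function('u')(-3, 4), y), 9)), -1) = Pow(Add(-46, Mul(Add(-3, Rational(40, 11)), 9)), -1) = Pow(Add(-46, Mul(Rational(7, 11), 9)), -1) = Pow(Add(-46, Rational(63, 11)), -1) = Pow(Rational(-443, 11), -1) = Rational(-11, 443)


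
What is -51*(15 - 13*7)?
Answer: 3876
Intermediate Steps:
-51*(15 - 13*7) = -51*(15 - 91) = -51*(-76) = 3876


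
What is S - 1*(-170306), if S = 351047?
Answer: 521353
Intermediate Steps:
S - 1*(-170306) = 351047 - 1*(-170306) = 351047 + 170306 = 521353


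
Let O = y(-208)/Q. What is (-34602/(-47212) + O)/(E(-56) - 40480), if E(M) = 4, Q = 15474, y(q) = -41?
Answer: -66686957/3696260670036 ≈ -1.8042e-5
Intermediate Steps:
O = -41/15474 ≈ -0.0026496
(-34602/(-47212) + O)/(E(-56) - 40480) = (-34602/(-47212) - 41/15474)/(4 - 40480) = (-34602*(-1/47212) - 41/15474)/(-40476) = (17301/23606 - 41/15474)*(-1/40476) = (66686957/91319811)*(-1/40476) = -66686957/3696260670036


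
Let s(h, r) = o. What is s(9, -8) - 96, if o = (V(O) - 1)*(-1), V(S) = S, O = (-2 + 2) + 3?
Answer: -98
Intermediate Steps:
O = 3 (O = 0 + 3 = 3)
o = -2 (o = (3 - 1)*(-1) = 2*(-1) = -2)
s(h, r) = -2
s(9, -8) - 96 = -2 - 96 = -98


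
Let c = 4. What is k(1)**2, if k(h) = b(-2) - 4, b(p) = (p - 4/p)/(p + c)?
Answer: 16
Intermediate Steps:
b(p) = (p - 4/p)/(4 + p) (b(p) = (p - 4/p)/(p + 4) = (p - 4/p)/(4 + p))
k(h) = -4 (k(h) = (-4 + (-2)**2)/((-2)*(4 - 2)) - 4 = -1/2*(-4 + 4)/2 - 4 = -1/2*1/2*0 - 4 = 0 - 4 = -4)
k(1)**2 = (-4)**2 = 16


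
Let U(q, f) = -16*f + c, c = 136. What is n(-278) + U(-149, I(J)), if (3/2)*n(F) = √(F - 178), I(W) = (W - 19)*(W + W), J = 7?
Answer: 2824 + 4*I*√114/3 ≈ 2824.0 + 14.236*I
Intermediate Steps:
I(W) = 2*W*(-19 + W) (I(W) = (-19 + W)*(2*W) = 2*W*(-19 + W))
U(q, f) = 136 - 16*f (U(q, f) = -16*f + 136 = 136 - 16*f)
n(F) = 2*√(-178 + F)/3 (n(F) = 2*√(F - 178)/3 = 2*√(-178 + F)/3)
n(-278) + U(-149, I(J)) = 2*√(-178 - 278)/3 + (136 - 32*7*(-19 + 7)) = 2*√(-456)/3 + (136 - 32*7*(-12)) = 2*(2*I*√114)/3 + (136 - 16*(-168)) = 4*I*√114/3 + (136 + 2688) = 4*I*√114/3 + 2824 = 2824 + 4*I*√114/3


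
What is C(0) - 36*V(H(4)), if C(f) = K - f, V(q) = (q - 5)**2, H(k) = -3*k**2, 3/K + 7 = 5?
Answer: -202251/2 ≈ -1.0113e+5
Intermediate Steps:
K = -3/2 (K = 3/(-7 + 5) = 3/(-2) = 3*(-1/2) = -3/2 ≈ -1.5000)
V(q) = (-5 + q)**2
C(f) = -3/2 - f
C(0) - 36*V(H(4)) = (-3/2 - 1*0) - 36*(-5 - 3*4**2)**2 = (-3/2 + 0) - 36*(-5 - 3*16)**2 = -3/2 - 36*(-5 - 48)**2 = -3/2 - 36*(-53)**2 = -3/2 - 36*2809 = -3/2 - 101124 = -202251/2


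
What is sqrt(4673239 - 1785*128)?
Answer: sqrt(4444759) ≈ 2108.3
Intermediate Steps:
sqrt(4673239 - 1785*128) = sqrt(4673239 - 228480) = sqrt(4444759)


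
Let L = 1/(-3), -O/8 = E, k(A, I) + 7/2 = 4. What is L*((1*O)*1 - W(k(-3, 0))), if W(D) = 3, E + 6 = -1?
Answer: -53/3 ≈ -17.667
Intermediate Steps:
k(A, I) = ½ (k(A, I) = -7/2 + 4 = ½)
E = -7 (E = -6 - 1 = -7)
O = 56 (O = -8*(-7) = 56)
L = -⅓ (L = 1*(-⅓) = -⅓ ≈ -0.33333)
L*((1*O)*1 - W(k(-3, 0))) = -((1*56)*1 - 1*3)/3 = -(56*1 - 3)/3 = -(56 - 3)/3 = -⅓*53 = -53/3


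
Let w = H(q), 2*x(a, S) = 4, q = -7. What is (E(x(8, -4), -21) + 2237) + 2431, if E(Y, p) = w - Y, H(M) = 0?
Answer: 4666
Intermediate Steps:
x(a, S) = 2 (x(a, S) = (½)*4 = 2)
w = 0
E(Y, p) = -Y (E(Y, p) = 0 - Y = -Y)
(E(x(8, -4), -21) + 2237) + 2431 = (-1*2 + 2237) + 2431 = (-2 + 2237) + 2431 = 2235 + 2431 = 4666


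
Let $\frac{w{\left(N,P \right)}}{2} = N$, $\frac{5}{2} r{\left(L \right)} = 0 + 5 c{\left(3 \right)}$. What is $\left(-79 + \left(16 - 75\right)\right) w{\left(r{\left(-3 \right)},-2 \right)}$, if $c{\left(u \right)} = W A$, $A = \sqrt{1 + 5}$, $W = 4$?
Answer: $- 2208 \sqrt{6} \approx -5408.5$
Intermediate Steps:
$A = \sqrt{6} \approx 2.4495$
$c{\left(u \right)} = 4 \sqrt{6}$
$r{\left(L \right)} = 8 \sqrt{6}$ ($r{\left(L \right)} = \frac{2 \left(0 + 5 \cdot 4 \sqrt{6}\right)}{5} = \frac{2 \left(0 + 20 \sqrt{6}\right)}{5} = \frac{2 \cdot 20 \sqrt{6}}{5} = 8 \sqrt{6}$)
$w{\left(N,P \right)} = 2 N$
$\left(-79 + \left(16 - 75\right)\right) w{\left(r{\left(-3 \right)},-2 \right)} = \left(-79 + \left(16 - 75\right)\right) 2 \cdot 8 \sqrt{6} = \left(-79 + \left(16 - 75\right)\right) 16 \sqrt{6} = \left(-79 - 59\right) 16 \sqrt{6} = - 138 \cdot 16 \sqrt{6} = - 2208 \sqrt{6}$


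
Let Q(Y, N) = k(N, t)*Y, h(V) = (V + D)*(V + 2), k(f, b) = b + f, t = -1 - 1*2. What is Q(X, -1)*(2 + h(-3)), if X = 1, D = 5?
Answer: 0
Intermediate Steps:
t = -3 (t = -1 - 2 = -3)
h(V) = (2 + V)*(5 + V) (h(V) = (V + 5)*(V + 2) = (5 + V)*(2 + V) = (2 + V)*(5 + V))
Q(Y, N) = Y*(-3 + N) (Q(Y, N) = (-3 + N)*Y = Y*(-3 + N))
Q(X, -1)*(2 + h(-3)) = (1*(-3 - 1))*(2 + (10 + (-3)² + 7*(-3))) = (1*(-4))*(2 + (10 + 9 - 21)) = -4*(2 - 2) = -4*0 = 0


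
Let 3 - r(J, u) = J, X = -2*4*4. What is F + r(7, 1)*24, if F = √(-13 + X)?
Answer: -96 + 3*I*√5 ≈ -96.0 + 6.7082*I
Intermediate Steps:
X = -32 (X = -8*4 = -32)
r(J, u) = 3 - J
F = 3*I*√5 (F = √(-13 - 32) = √(-45) = 3*I*√5 ≈ 6.7082*I)
F + r(7, 1)*24 = 3*I*√5 + (3 - 1*7)*24 = 3*I*√5 + (3 - 7)*24 = 3*I*√5 - 4*24 = 3*I*√5 - 96 = -96 + 3*I*√5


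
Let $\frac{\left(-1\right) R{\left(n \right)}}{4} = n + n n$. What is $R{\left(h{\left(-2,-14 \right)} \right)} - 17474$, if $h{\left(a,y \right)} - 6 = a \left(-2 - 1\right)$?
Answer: $-18098$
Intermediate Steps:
$h{\left(a,y \right)} = 6 - 3 a$ ($h{\left(a,y \right)} = 6 + a \left(-2 - 1\right) = 6 + a \left(-3\right) = 6 - 3 a$)
$R{\left(n \right)} = - 4 n - 4 n^{2}$ ($R{\left(n \right)} = - 4 \left(n + n n\right) = - 4 \left(n + n^{2}\right) = - 4 n - 4 n^{2}$)
$R{\left(h{\left(-2,-14 \right)} \right)} - 17474 = - 4 \left(6 - -6\right) \left(1 + \left(6 - -6\right)\right) - 17474 = - 4 \left(6 + 6\right) \left(1 + \left(6 + 6\right)\right) - 17474 = \left(-4\right) 12 \left(1 + 12\right) - 17474 = \left(-4\right) 12 \cdot 13 - 17474 = -624 - 17474 = -18098$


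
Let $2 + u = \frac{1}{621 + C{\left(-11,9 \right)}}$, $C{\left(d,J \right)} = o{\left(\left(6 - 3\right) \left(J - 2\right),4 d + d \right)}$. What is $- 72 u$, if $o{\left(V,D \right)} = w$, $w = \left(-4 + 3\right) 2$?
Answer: $\frac{89064}{619} \approx 143.88$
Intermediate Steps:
$w = -2$ ($w = \left(-1\right) 2 = -2$)
$o{\left(V,D \right)} = -2$
$C{\left(d,J \right)} = -2$
$u = - \frac{1237}{619}$ ($u = -2 + \frac{1}{621 - 2} = -2 + \frac{1}{619} = - \frac{1237}{619} \approx -1.9984$)
$- 72 u = \left(-72\right) \left(- \frac{1237}{619}\right) = \frac{89064}{619}$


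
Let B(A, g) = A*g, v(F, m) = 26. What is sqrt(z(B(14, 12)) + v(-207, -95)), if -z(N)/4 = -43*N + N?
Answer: 5*sqrt(1130) ≈ 168.08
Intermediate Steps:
z(N) = 168*N (z(N) = -4*(-43*N + N) = -(-168)*N = 168*N)
sqrt(z(B(14, 12)) + v(-207, -95)) = sqrt(168*(14*12) + 26) = sqrt(168*168 + 26) = sqrt(28224 + 26) = sqrt(28250) = 5*sqrt(1130)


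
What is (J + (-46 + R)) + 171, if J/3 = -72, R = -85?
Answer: -176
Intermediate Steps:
J = -216 (J = 3*(-72) = -216)
(J + (-46 + R)) + 171 = (-216 + (-46 - 85)) + 171 = (-216 - 131) + 171 = -347 + 171 = -176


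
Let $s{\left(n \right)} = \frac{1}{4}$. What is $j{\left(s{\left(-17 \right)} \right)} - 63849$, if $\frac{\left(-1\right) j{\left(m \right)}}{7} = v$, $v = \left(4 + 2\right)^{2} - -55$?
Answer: $-64486$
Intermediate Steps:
$s{\left(n \right)} = \frac{1}{4}$
$v = 91$ ($v = 6^{2} + 55 = 36 + 55 = 91$)
$j{\left(m \right)} = -637$ ($j{\left(m \right)} = \left(-7\right) 91 = -637$)
$j{\left(s{\left(-17 \right)} \right)} - 63849 = -637 - 63849 = -64486$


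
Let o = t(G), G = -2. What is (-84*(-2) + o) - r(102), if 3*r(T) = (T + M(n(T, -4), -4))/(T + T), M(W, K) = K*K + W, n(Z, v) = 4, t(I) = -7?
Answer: 49205/306 ≈ 160.80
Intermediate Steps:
M(W, K) = W + K² (M(W, K) = K² + W = W + K²)
o = -7
r(T) = (20 + T)/(6*T) (r(T) = ((T + (4 + (-4)²))/(T + T))/3 = ((T + (4 + 16))/((2*T)))/3 = ((T + 20)*(1/(2*T)))/3 = ((20 + T)*(1/(2*T)))/3 = ((20 + T)/(2*T))/3 = (20 + T)/(6*T))
(-84*(-2) + o) - r(102) = (-84*(-2) - 7) - (20 + 102)/(6*102) = (168 - 7) - 122/(6*102) = 161 - 1*61/306 = 161 - 61/306 = 49205/306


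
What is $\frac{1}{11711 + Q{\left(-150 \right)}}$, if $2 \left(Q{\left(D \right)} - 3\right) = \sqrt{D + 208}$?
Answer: $\frac{23428}{274435563} - \frac{\sqrt{58}}{274435563} \approx 8.534 \cdot 10^{-5}$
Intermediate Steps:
$Q{\left(D \right)} = 3 + \frac{\sqrt{208 + D}}{2}$ ($Q{\left(D \right)} = 3 + \frac{\sqrt{D + 208}}{2} = 3 + \frac{\sqrt{208 + D}}{2}$)
$\frac{1}{11711 + Q{\left(-150 \right)}} = \frac{1}{11711 + \left(3 + \frac{\sqrt{208 - 150}}{2}\right)} = \frac{1}{11711 + \left(3 + \frac{\sqrt{58}}{2}\right)} = \frac{1}{11714 + \frac{\sqrt{58}}{2}}$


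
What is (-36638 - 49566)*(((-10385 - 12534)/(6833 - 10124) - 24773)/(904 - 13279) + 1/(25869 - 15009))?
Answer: -1271775207671501/7371428625 ≈ -1.7253e+5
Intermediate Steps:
(-36638 - 49566)*(((-10385 - 12534)/(6833 - 10124) - 24773)/(904 - 13279) + 1/(25869 - 15009)) = -86204*((-22919/(-3291) - 24773)/(-12375) + 1/10860) = -86204*((-22919*(-1/3291) - 24773)*(-1/12375) + 1/10860) = -86204*((22919/3291 - 24773)*(-1/12375) + 1/10860) = -86204*(-81505024/3291*(-1/12375) + 1/10860) = -86204*(81505024/40726125 + 1/10860) = -86204*59012352451/29485714500 = -1271775207671501/7371428625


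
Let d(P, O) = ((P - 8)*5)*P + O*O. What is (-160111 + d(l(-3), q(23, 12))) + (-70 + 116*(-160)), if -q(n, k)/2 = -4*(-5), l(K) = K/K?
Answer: -177176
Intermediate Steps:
l(K) = 1
q(n, k) = -40 (q(n, k) = -(-8)*(-5) = -2*20 = -40)
d(P, O) = O**2 + P*(-40 + 5*P) (d(P, O) = ((-8 + P)*5)*P + O**2 = (-40 + 5*P)*P + O**2 = P*(-40 + 5*P) + O**2 = O**2 + P*(-40 + 5*P))
(-160111 + d(l(-3), q(23, 12))) + (-70 + 116*(-160)) = (-160111 + ((-40)**2 - 40*1 + 5*1**2)) + (-70 + 116*(-160)) = (-160111 + (1600 - 40 + 5*1)) + (-70 - 18560) = (-160111 + (1600 - 40 + 5)) - 18630 = (-160111 + 1565) - 18630 = -158546 - 18630 = -177176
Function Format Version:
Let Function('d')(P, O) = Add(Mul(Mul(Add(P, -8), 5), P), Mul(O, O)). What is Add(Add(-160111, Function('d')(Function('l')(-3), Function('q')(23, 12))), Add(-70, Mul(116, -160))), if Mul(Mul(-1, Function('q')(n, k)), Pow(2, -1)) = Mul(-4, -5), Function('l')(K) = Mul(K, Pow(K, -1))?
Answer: -177176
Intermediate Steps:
Function('l')(K) = 1
Function('q')(n, k) = -40 (Function('q')(n, k) = Mul(-2, Mul(-4, -5)) = Mul(-2, 20) = -40)
Function('d')(P, O) = Add(Pow(O, 2), Mul(P, Add(-40, Mul(5, P)))) (Function('d')(P, O) = Add(Mul(Mul(Add(-8, P), 5), P), Pow(O, 2)) = Add(Mul(Add(-40, Mul(5, P)), P), Pow(O, 2)) = Add(Mul(P, Add(-40, Mul(5, P))), Pow(O, 2)) = Add(Pow(O, 2), Mul(P, Add(-40, Mul(5, P)))))
Add(Add(-160111, Function('d')(Function('l')(-3), Function('q')(23, 12))), Add(-70, Mul(116, -160))) = Add(Add(-160111, Add(Pow(-40, 2), Mul(-40, 1), Mul(5, Pow(1, 2)))), Add(-70, Mul(116, -160))) = Add(Add(-160111, Add(1600, -40, Mul(5, 1))), Add(-70, -18560)) = Add(Add(-160111, Add(1600, -40, 5)), -18630) = Add(Add(-160111, 1565), -18630) = Add(-158546, -18630) = -177176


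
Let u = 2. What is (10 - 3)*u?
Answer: 14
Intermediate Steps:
(10 - 3)*u = (10 - 3)*2 = 7*2 = 14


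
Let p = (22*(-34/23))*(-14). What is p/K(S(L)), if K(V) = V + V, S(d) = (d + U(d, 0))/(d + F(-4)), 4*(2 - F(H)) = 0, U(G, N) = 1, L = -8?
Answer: 4488/23 ≈ 195.13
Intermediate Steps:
F(H) = 2 (F(H) = 2 - ¼*0 = 2 + 0 = 2)
S(d) = (1 + d)/(2 + d) (S(d) = (d + 1)/(d + 2) = (1 + d)/(2 + d))
K(V) = 2*V
p = 10472/23 (p = (22*(-34*1/23))*(-14) = (22*(-34/23))*(-14) = -748/23*(-14) = 10472/23 ≈ 455.30)
p/K(S(L)) = 10472/(23*((2*((1 - 8)/(2 - 8))))) = 10472/(23*((2*(-7/(-6))))) = 10472/(23*((2*(-⅙*(-7))))) = 10472/(23*((2*(7/6)))) = 10472/(23*(7/3)) = (10472/23)*(3/7) = 4488/23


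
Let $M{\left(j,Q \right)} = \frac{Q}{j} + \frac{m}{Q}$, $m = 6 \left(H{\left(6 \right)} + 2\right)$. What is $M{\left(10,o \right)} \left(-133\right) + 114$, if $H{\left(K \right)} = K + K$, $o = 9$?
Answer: $- \frac{37411}{30} \approx -1247.0$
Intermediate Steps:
$H{\left(K \right)} = 2 K$
$m = 84$ ($m = 6 \left(2 \cdot 6 + 2\right) = 6 \left(12 + 2\right) = 6 \cdot 14 = 84$)
$M{\left(j,Q \right)} = \frac{84}{Q} + \frac{Q}{j}$ ($M{\left(j,Q \right)} = \frac{Q}{j} + \frac{84}{Q} = \frac{84}{Q} + \frac{Q}{j}$)
$M{\left(10,o \right)} \left(-133\right) + 114 = \left(\frac{84}{9} + \frac{9}{10}\right) \left(-133\right) + 114 = \left(84 \cdot \frac{1}{9} + 9 \cdot \frac{1}{10}\right) \left(-133\right) + 114 = \left(\frac{28}{3} + \frac{9}{10}\right) \left(-133\right) + 114 = \frac{307}{30} \left(-133\right) + 114 = - \frac{40831}{30} + 114 = - \frac{37411}{30}$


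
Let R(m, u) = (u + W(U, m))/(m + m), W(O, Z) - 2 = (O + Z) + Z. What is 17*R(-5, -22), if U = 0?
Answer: 51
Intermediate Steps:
W(O, Z) = 2 + O + 2*Z (W(O, Z) = 2 + ((O + Z) + Z) = 2 + (O + 2*Z) = 2 + O + 2*Z)
R(m, u) = (2 + u + 2*m)/(2*m) (R(m, u) = (u + (2 + 0 + 2*m))/(m + m) = (u + (2 + 2*m))/((2*m)) = (2 + u + 2*m)*(1/(2*m)) = (2 + u + 2*m)/(2*m))
17*R(-5, -22) = 17*((1 - 5 + (½)*(-22))/(-5)) = 17*(-(1 - 5 - 11)/5) = 17*(-⅕*(-15)) = 17*3 = 51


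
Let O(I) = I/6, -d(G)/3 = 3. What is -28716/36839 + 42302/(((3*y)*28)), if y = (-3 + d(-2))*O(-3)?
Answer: 771945257/9283428 ≈ 83.153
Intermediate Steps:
d(G) = -9 (d(G) = -3*3 = -9)
O(I) = I/6 (O(I) = I*(⅙) = I/6)
y = 6 (y = (-3 - 9)*((⅙)*(-3)) = -12*(-½) = 6)
-28716/36839 + 42302/(((3*y)*28)) = -28716/36839 + 42302/(((3*6)*28)) = -28716*1/36839 + 42302/((18*28)) = -28716/36839 + 42302/504 = -28716/36839 + 42302*(1/504) = -28716/36839 + 21151/252 = 771945257/9283428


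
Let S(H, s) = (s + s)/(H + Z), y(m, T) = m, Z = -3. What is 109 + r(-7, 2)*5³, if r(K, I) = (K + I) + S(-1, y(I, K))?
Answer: -641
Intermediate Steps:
S(H, s) = 2*s/(-3 + H) (S(H, s) = (s + s)/(H - 3) = (2*s)/(-3 + H) = 2*s/(-3 + H))
r(K, I) = K + I/2 (r(K, I) = (K + I) + 2*I/(-3 - 1) = (I + K) + 2*I/(-4) = (I + K) + 2*I*(-¼) = (I + K) - I/2 = K + I/2)
109 + r(-7, 2)*5³ = 109 + (-7 + (½)*2)*5³ = 109 + (-7 + 1)*125 = 109 - 6*125 = 109 - 750 = -641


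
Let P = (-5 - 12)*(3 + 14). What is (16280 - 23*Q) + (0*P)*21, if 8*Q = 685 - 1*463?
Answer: 62567/4 ≈ 15642.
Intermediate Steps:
Q = 111/4 (Q = (685 - 1*463)/8 = (685 - 463)/8 = (⅛)*222 = 111/4 ≈ 27.750)
P = -289 (P = -17*17 = -289)
(16280 - 23*Q) + (0*P)*21 = (16280 - 23*111/4) + (0*(-289))*21 = (16280 - 2553/4) + 0*21 = 62567/4 + 0 = 62567/4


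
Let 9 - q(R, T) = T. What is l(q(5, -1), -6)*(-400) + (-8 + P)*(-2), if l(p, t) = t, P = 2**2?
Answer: 2408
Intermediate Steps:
q(R, T) = 9 - T
P = 4
l(q(5, -1), -6)*(-400) + (-8 + P)*(-2) = -6*(-400) + (-8 + 4)*(-2) = 2400 - 4*(-2) = 2400 + 8 = 2408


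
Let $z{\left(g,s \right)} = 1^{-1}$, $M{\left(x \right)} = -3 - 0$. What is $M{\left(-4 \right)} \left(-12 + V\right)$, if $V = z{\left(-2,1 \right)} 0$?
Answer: $36$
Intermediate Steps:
$M{\left(x \right)} = -3$ ($M{\left(x \right)} = -3 + 0 = -3$)
$z{\left(g,s \right)} = 1$
$V = 0$ ($V = 1 \cdot 0 = 0$)
$M{\left(-4 \right)} \left(-12 + V\right) = - 3 \left(-12 + 0\right) = \left(-3\right) \left(-12\right) = 36$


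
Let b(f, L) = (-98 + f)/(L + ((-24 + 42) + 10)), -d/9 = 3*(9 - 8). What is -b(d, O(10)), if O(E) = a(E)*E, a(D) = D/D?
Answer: 125/38 ≈ 3.2895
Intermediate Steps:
a(D) = 1
O(E) = E (O(E) = 1*E = E)
d = -27 (d = -27*(9 - 8) = -27 ≈ -27.000)
b(f, L) = (-98 + f)/(28 + L) (b(f, L) = (-98 + f)/(L + (18 + 10)) = (-98 + f)/(L + 28) = (-98 + f)/(28 + L))
-b(d, O(10)) = -(-98 - 27)/(28 + 10) = -(-125)/38 = -1*(-125/38) = 125/38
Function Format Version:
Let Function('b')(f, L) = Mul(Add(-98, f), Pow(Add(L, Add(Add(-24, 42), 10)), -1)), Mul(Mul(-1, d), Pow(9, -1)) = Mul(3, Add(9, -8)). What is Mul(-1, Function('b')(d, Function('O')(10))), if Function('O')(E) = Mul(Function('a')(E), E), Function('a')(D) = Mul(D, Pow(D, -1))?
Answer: Rational(125, 38) ≈ 3.2895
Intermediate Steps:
Function('a')(D) = 1
Function('O')(E) = E (Function('O')(E) = Mul(1, E) = E)
d = -27 (d = Mul(-9, Mul(3, Add(9, -8))) = Mul(-9, Mul(3, 1)) = Mul(-9, 3) = -27)
Function('b')(f, L) = Mul(Pow(Add(28, L), -1), Add(-98, f)) (Function('b')(f, L) = Mul(Add(-98, f), Pow(Add(L, Add(18, 10)), -1)) = Mul(Add(-98, f), Pow(Add(L, 28), -1)) = Mul(Add(-98, f), Pow(Add(28, L), -1)) = Mul(Pow(Add(28, L), -1), Add(-98, f)))
Mul(-1, Function('b')(d, Function('O')(10))) = Mul(-1, Mul(Pow(Add(28, 10), -1), Add(-98, -27))) = Mul(-1, Mul(Pow(38, -1), -125)) = Mul(-1, Mul(Rational(1, 38), -125)) = Mul(-1, Rational(-125, 38)) = Rational(125, 38)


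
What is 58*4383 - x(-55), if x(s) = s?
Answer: 254269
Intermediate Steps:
58*4383 - x(-55) = 58*4383 - 1*(-55) = 254214 + 55 = 254269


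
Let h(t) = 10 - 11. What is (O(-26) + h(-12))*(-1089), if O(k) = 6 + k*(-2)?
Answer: -62073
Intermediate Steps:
O(k) = 6 - 2*k
h(t) = -1
(O(-26) + h(-12))*(-1089) = ((6 - 2*(-26)) - 1)*(-1089) = ((6 + 52) - 1)*(-1089) = (58 - 1)*(-1089) = 57*(-1089) = -62073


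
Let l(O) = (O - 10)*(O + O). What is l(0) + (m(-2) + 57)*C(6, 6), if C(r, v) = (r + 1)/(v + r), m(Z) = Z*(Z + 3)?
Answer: 385/12 ≈ 32.083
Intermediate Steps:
m(Z) = Z*(3 + Z)
C(r, v) = (1 + r)/(r + v)
l(O) = 2*O*(-10 + O) (l(O) = (-10 + O)*(2*O) = 2*O*(-10 + O))
l(0) + (m(-2) + 57)*C(6, 6) = 2*0*(-10 + 0) + (-2*(3 - 2) + 57)*((1 + 6)/(6 + 6)) = 2*0*(-10) + (-2*1 + 57)*(7/12) = 0 + (-2 + 57)*((1/12)*7) = 0 + 55*(7/12) = 0 + 385/12 = 385/12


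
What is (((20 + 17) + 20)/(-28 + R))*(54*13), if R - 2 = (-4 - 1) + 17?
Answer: -20007/7 ≈ -2858.1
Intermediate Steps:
R = 14 (R = 2 + ((-4 - 1) + 17) = 2 + (-5 + 17) = 2 + 12 = 14)
(((20 + 17) + 20)/(-28 + R))*(54*13) = (((20 + 17) + 20)/(-28 + 14))*(54*13) = ((37 + 20)/(-14))*702 = (57*(-1/14))*702 = -57/14*702 = -20007/7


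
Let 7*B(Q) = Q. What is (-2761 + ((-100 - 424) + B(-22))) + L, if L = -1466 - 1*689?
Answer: -38102/7 ≈ -5443.1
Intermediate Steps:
L = -2155 (L = -1466 - 689 = -2155)
B(Q) = Q/7
(-2761 + ((-100 - 424) + B(-22))) + L = (-2761 + ((-100 - 424) + (1/7)*(-22))) - 2155 = (-2761 + (-524 - 22/7)) - 2155 = (-2761 - 3690/7) - 2155 = -23017/7 - 2155 = -38102/7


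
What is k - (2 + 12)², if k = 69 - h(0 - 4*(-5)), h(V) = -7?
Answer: -120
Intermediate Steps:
k = 76 (k = 69 - 1*(-7) = 69 + 7 = 76)
k - (2 + 12)² = 76 - (2 + 12)² = 76 - 1*14² = 76 - 1*196 = 76 - 196 = -120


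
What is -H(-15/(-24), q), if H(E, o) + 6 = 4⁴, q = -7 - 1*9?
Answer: -250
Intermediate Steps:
q = -16 (q = -7 - 9 = -16)
H(E, o) = 250 (H(E, o) = -6 + 4⁴ = -6 + 256 = 250)
-H(-15/(-24), q) = -1*250 = -250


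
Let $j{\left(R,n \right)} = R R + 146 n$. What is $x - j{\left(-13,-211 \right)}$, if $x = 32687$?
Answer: $63324$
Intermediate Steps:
$j{\left(R,n \right)} = R^{2} + 146 n$
$x - j{\left(-13,-211 \right)} = 32687 - \left(\left(-13\right)^{2} + 146 \left(-211\right)\right) = 32687 - \left(169 - 30806\right) = 32687 - -30637 = 32687 + 30637 = 63324$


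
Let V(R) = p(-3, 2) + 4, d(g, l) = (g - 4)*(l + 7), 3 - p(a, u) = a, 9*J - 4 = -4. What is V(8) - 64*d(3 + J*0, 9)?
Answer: 1034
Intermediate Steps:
J = 0 (J = 4/9 + (⅑)*(-4) = 4/9 - 4/9 = 0)
p(a, u) = 3 - a
d(g, l) = (-4 + g)*(7 + l)
V(R) = 10 (V(R) = (3 - 1*(-3)) + 4 = (3 + 3) + 4 = 6 + 4 = 10)
V(8) - 64*d(3 + J*0, 9) = 10 - 64*(-28 - 4*9 + 7*(3 + 0*0) + (3 + 0*0)*9) = 10 - 64*(-28 - 36 + 7*(3 + 0) + (3 + 0)*9) = 10 - 64*(-28 - 36 + 7*3 + 3*9) = 10 - 64*(-28 - 36 + 21 + 27) = 10 - 64*(-16) = 10 + 1024 = 1034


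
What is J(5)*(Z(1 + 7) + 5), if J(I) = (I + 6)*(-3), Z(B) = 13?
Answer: -594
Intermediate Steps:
J(I) = -18 - 3*I (J(I) = (6 + I)*(-3) = -18 - 3*I)
J(5)*(Z(1 + 7) + 5) = (-18 - 3*5)*(13 + 5) = (-18 - 15)*18 = -33*18 = -594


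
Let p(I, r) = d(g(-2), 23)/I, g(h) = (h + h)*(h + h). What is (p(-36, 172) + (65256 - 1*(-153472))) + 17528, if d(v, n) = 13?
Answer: 8505203/36 ≈ 2.3626e+5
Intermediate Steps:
g(h) = 4*h**2 (g(h) = (2*h)*(2*h) = 4*h**2)
p(I, r) = 13/I
(p(-36, 172) + (65256 - 1*(-153472))) + 17528 = (13/(-36) + (65256 - 1*(-153472))) + 17528 = (13*(-1/36) + (65256 + 153472)) + 17528 = (-13/36 + 218728) + 17528 = 7874195/36 + 17528 = 8505203/36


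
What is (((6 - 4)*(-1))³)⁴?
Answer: 4096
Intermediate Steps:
(((6 - 4)*(-1))³)⁴ = ((2*(-1))³)⁴ = ((-2)³)⁴ = (-8)⁴ = 4096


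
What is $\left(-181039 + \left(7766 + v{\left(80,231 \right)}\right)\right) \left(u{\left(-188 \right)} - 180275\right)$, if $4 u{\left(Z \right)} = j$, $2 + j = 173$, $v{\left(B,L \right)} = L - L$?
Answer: $\frac{124917530617}{4} \approx 3.1229 \cdot 10^{10}$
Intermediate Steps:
$v{\left(B,L \right)} = 0$
$j = 171$ ($j = -2 + 173 = 171$)
$u{\left(Z \right)} = \frac{171}{4}$ ($u{\left(Z \right)} = \frac{1}{4} \cdot 171 = \frac{171}{4}$)
$\left(-181039 + \left(7766 + v{\left(80,231 \right)}\right)\right) \left(u{\left(-188 \right)} - 180275\right) = \left(-181039 + \left(7766 + 0\right)\right) \left(\frac{171}{4} - 180275\right) = \left(-181039 + 7766\right) \left(- \frac{720929}{4}\right) = \left(-173273\right) \left(- \frac{720929}{4}\right) = \frac{124917530617}{4}$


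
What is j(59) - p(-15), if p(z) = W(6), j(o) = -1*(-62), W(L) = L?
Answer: 56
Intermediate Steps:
j(o) = 62
p(z) = 6
j(59) - p(-15) = 62 - 1*6 = 62 - 6 = 56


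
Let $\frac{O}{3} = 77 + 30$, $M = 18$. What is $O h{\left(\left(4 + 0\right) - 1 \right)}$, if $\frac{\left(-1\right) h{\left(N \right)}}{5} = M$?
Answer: $-28890$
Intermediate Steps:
$h{\left(N \right)} = -90$ ($h{\left(N \right)} = \left(-5\right) 18 = -90$)
$O = 321$ ($O = 3 \left(77 + 30\right) = 3 \cdot 107 = 321$)
$O h{\left(\left(4 + 0\right) - 1 \right)} = 321 \left(-90\right) = -28890$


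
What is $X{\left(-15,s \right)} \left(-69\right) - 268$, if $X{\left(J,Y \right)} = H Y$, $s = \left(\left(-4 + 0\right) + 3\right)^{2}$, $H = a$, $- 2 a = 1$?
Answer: $- \frac{467}{2} \approx -233.5$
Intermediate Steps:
$a = - \frac{1}{2}$ ($a = \left(- \frac{1}{2}\right) 1 = - \frac{1}{2} \approx -0.5$)
$H = - \frac{1}{2} \approx -0.5$
$s = 1$ ($s = \left(-4 + 3\right)^{2} = \left(-1\right)^{2} = 1$)
$X{\left(J,Y \right)} = - \frac{Y}{2}$
$X{\left(-15,s \right)} \left(-69\right) - 268 = \left(- \frac{1}{2}\right) 1 \left(-69\right) - 268 = \left(- \frac{1}{2}\right) \left(-69\right) - 268 = \frac{69}{2} - 268 = - \frac{467}{2}$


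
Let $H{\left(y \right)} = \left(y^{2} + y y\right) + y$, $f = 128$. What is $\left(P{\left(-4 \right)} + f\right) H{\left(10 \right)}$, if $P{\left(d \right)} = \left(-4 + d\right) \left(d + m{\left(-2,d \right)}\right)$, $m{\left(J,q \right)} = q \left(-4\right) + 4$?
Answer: $0$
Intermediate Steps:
$m{\left(J,q \right)} = 4 - 4 q$ ($m{\left(J,q \right)} = - 4 q + 4 = 4 - 4 q$)
$H{\left(y \right)} = y + 2 y^{2}$ ($H{\left(y \right)} = \left(y^{2} + y^{2}\right) + y = 2 y^{2} + y = y + 2 y^{2}$)
$P{\left(d \right)} = \left(-4 + d\right) \left(4 - 3 d\right)$ ($P{\left(d \right)} = \left(-4 + d\right) \left(d - \left(-4 + 4 d\right)\right) = \left(-4 + d\right) \left(4 - 3 d\right)$)
$\left(P{\left(-4 \right)} + f\right) H{\left(10 \right)} = \left(\left(-16 - 3 \left(-4\right)^{2} + 16 \left(-4\right)\right) + 128\right) 10 \left(1 + 2 \cdot 10\right) = \left(\left(-16 - 48 - 64\right) + 128\right) 10 \left(1 + 20\right) = \left(\left(-16 - 48 - 64\right) + 128\right) 10 \cdot 21 = \left(-128 + 128\right) 210 = 0 \cdot 210 = 0$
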